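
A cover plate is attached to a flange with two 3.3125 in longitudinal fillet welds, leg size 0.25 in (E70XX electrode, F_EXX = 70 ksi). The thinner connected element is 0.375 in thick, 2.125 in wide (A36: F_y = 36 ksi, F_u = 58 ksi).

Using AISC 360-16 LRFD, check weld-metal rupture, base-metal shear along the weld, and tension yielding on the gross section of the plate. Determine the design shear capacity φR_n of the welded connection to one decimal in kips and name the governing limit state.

Weld metal: throat = 0.707×0.25 = 0.17675 in, L = 2×3.3125 = 6.625 in. φR_n = 0.75 × 0.6 × 70 × 0.17675 × 6.625 = 36.9 kips.
Base metal shear (0.375 in plate): yield φR_n = 1.0×0.6×36×0.375×6.625 = 53.7 kips; rupture φR_n = 0.75×0.6×58×0.375×6.625 = 64.8 kips; take 53.7 kips (yield).
Tension yield (gross): A_g = 2.125×0.375 = 0.79688 in². φR_n = 0.90 × 36 × 0.79688 = 25.8 kips.
Governing: min(36.9, 53.7, 25.8) = 25.8 kips → gross-section yield.

25.8 kips (gross-section yield governs)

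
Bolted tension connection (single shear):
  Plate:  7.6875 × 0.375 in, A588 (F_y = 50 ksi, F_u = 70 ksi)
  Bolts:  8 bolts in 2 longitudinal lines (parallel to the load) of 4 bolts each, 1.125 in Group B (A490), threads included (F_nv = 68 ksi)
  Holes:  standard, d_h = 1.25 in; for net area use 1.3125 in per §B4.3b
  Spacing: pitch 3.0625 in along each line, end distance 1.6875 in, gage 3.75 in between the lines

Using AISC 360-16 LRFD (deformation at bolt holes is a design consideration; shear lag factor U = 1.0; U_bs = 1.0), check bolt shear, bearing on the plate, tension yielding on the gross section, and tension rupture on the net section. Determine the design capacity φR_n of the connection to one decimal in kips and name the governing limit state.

Bolt shear: A_b = π(1.125)²/4 = 0.99402 in². φR_n = 0.75 × 68 × 0.99402 × 8 × 1 = 405.6 kips.
Bearing (0.375 in plate, F_u = 70 ksi): end bolts L_c = 1.6875 − 1.25/2 = 1.0625, R_n = min(1.2×1.0625×0.375×70, 2.4×1.125×0.375×70) = 33.469 kips/bolt; interior L_c = 3.0625 − 1.25 = 1.8125, R_n = 57.094 kips/bolt. φR_n = 0.75 × (2×33.469 + 6×57.094) = 307.1 kips.
Tension yield (gross): A_g = 7.6875×0.375 = 2.8828 in². φR_n = 0.90 × 50 × 2.8828 = 129.7 kips.
Tension rupture (net): A_n = (7.6875 − 2×1.3125)×0.375 = 1.8984 in² (U = 1.0, A_e = A_n). φR_n = 0.75 × 70 × 1.8984 = 99.7 kips.
Governing: min(405.6, 307.1, 129.7, 99.7) = 99.7 kips → net-section rupture.

99.7 kips (net-section rupture governs)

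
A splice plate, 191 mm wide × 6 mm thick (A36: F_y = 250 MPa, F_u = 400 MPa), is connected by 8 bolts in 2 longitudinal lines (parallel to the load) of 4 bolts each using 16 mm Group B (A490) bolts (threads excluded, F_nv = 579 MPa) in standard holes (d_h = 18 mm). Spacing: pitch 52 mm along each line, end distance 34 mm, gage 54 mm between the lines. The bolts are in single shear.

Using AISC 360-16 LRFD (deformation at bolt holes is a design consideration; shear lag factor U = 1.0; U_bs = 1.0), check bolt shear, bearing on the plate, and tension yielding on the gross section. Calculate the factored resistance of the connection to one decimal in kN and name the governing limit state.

257.9 kN (gross-section yield governs)

Bolt shear: A_b = π(16)²/4 = 201.06 mm². φR_n = 0.75 × 579 × 201.06 × 8 × 1 = 698.5 kN.
Bearing (6 mm plate, F_u = 400 MPa): end bolts L_c = 34 − 18/2 = 25, R_n = min(1.2×25×6×400, 2.4×16×6×400) = 72 kN/bolt; interior L_c = 52 − 18 = 34, R_n = 92.16 kN/bolt. φR_n = 0.75 × (2×72 + 6×92.16) = 522.7 kN.
Tension yield (gross): A_g = 191×6 = 1146 mm². φR_n = 0.90 × 250 × 1146 = 257.9 kN.
Governing: min(698.5, 522.7, 257.9) = 257.9 kN → gross-section yield.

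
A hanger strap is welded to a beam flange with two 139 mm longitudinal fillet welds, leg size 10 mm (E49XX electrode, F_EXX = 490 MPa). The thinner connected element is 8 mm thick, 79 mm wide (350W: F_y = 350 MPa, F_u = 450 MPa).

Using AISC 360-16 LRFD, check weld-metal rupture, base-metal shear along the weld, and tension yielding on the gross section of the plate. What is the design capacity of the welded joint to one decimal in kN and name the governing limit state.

Weld metal: throat = 0.707×10 = 7.07 mm, L = 2×139 = 278 mm. φR_n = 0.75 × 0.6 × 490 × 7.07 × 278 = 433.4 kN.
Base metal shear (8 mm plate): yield φR_n = 1.0×0.6×350×8×278 = 467.0 kN; rupture φR_n = 0.75×0.6×450×8×278 = 450.4 kN; take 450.4 kN (rupture).
Tension yield (gross): A_g = 79×8 = 632 mm². φR_n = 0.90 × 350 × 632 = 199.1 kN.
Governing: min(433.4, 450.4, 199.1) = 199.1 kN → gross-section yield.

199.1 kN (gross-section yield governs)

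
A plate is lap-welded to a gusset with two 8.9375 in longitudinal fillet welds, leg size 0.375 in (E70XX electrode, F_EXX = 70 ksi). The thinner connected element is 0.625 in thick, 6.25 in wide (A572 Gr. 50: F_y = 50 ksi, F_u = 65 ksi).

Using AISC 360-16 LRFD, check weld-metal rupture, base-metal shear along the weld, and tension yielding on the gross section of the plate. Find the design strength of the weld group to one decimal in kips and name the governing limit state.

149.3 kips (weld metal governs)

Weld metal: throat = 0.707×0.375 = 0.26513 in, L = 2×8.9375 = 17.875 in. φR_n = 0.75 × 0.6 × 70 × 0.26513 × 17.875 = 149.3 kips.
Base metal shear (0.625 in plate): yield φR_n = 1.0×0.6×50×0.625×17.875 = 335.2 kips; rupture φR_n = 0.75×0.6×65×0.625×17.875 = 326.8 kips; take 326.8 kips (rupture).
Tension yield (gross): A_g = 6.25×0.625 = 3.9063 in². φR_n = 0.90 × 50 × 3.9063 = 175.8 kips.
Governing: min(149.3, 326.8, 175.8) = 149.3 kips → weld metal.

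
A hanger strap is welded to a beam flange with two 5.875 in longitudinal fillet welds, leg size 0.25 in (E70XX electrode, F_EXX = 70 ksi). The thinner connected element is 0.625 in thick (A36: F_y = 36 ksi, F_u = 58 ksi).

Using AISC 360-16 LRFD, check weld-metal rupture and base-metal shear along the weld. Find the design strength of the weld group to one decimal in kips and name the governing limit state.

Weld metal: throat = 0.707×0.25 = 0.17675 in, L = 2×5.875 = 11.75 in. φR_n = 0.75 × 0.6 × 70 × 0.17675 × 11.75 = 65.4 kips.
Base metal shear (0.625 in plate): yield φR_n = 1.0×0.6×36×0.625×11.75 = 158.6 kips; rupture φR_n = 0.75×0.6×58×0.625×11.75 = 191.7 kips; take 158.6 kips (yield).
Governing: min(65.4, 158.6) = 65.4 kips → weld metal.

65.4 kips (weld metal governs)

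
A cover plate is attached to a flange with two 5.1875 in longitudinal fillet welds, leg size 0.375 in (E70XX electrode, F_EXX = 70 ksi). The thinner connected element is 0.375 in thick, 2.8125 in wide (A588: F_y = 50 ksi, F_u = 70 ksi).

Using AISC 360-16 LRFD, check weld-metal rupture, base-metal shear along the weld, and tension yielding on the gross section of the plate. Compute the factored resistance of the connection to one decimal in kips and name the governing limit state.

Weld metal: throat = 0.707×0.375 = 0.26513 in, L = 2×5.1875 = 10.375 in. φR_n = 0.75 × 0.6 × 70 × 0.26513 × 10.375 = 86.6 kips.
Base metal shear (0.375 in plate): yield φR_n = 1.0×0.6×50×0.375×10.375 = 116.7 kips; rupture φR_n = 0.75×0.6×70×0.375×10.375 = 122.6 kips; take 116.7 kips (yield).
Tension yield (gross): A_g = 2.8125×0.375 = 1.0547 in². φR_n = 0.90 × 50 × 1.0547 = 47.5 kips.
Governing: min(86.6, 116.7, 47.5) = 47.5 kips → gross-section yield.

47.5 kips (gross-section yield governs)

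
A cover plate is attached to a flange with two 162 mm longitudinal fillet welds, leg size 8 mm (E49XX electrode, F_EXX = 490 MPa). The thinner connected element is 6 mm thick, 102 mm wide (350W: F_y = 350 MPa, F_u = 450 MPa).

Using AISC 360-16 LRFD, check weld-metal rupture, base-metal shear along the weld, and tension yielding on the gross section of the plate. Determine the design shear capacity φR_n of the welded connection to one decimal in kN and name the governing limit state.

Weld metal: throat = 0.707×8 = 5.656 mm, L = 2×162 = 324 mm. φR_n = 0.75 × 0.6 × 490 × 5.656 × 324 = 404.1 kN.
Base metal shear (6 mm plate): yield φR_n = 1.0×0.6×350×6×324 = 408.2 kN; rupture φR_n = 0.75×0.6×450×6×324 = 393.7 kN; take 393.7 kN (rupture).
Tension yield (gross): A_g = 102×6 = 612 mm². φR_n = 0.90 × 350 × 612 = 192.8 kN.
Governing: min(404.1, 393.7, 192.8) = 192.8 kN → gross-section yield.

192.8 kN (gross-section yield governs)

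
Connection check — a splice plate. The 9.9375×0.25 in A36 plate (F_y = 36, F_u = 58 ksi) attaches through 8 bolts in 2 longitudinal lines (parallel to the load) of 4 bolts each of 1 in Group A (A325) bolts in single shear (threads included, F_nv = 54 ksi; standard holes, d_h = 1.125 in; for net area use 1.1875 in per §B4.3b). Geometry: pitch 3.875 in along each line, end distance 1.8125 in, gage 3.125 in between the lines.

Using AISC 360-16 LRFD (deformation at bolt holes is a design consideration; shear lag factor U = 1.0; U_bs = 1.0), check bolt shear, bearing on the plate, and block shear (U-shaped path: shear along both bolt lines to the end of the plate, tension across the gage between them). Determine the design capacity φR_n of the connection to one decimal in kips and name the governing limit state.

129.9 kips (block shear governs)

Bolt shear: A_b = π(1)²/4 = 0.7854 in². φR_n = 0.75 × 54 × 0.7854 × 8 × 1 = 254.5 kips.
Bearing (0.25 in plate, F_u = 58 ksi): end bolts L_c = 1.8125 − 1.125/2 = 1.25, R_n = min(1.2×1.25×0.25×58, 2.4×1×0.25×58) = 21.75 kips/bolt; interior L_c = 3.875 − 1.125 = 2.75, R_n = 34.8 kips/bolt. φR_n = 0.75 × (2×21.75 + 6×34.8) = 189.2 kips.
Block shear: shear path 2×[1.8125+3×3.875] = 2×13.4375 in, A_gv = 6.7188, A_nv = 2×(13.4375 − 3.5×1.1875)×0.25 = 4.6406 in²; tension across gage: (3.125 − 1×1.1875)×0.25 = 0.48438 in². R_n = min(0.6×58×4.6406, 0.6×36×6.7188) + 1.0×58×0.48438 = min(161.49, 145.13) + 28.094 = 173.22 kips. φR_n = 0.75 × 173.22 = 129.9 kips.
Governing: min(254.5, 189.2, 129.9) = 129.9 kips → block shear.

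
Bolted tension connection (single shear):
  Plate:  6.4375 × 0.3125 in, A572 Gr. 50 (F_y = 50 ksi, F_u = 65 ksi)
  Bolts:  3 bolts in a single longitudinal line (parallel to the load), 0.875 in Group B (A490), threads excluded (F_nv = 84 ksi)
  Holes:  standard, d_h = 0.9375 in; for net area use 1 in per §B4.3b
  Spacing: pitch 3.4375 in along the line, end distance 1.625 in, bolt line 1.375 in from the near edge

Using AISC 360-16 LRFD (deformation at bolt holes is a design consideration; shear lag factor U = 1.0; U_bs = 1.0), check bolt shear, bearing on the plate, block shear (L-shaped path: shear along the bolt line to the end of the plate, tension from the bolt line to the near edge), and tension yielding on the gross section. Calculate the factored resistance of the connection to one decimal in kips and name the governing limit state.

68.2 kips (block shear governs)

Bolt shear: A_b = π(0.875)²/4 = 0.60132 in². φR_n = 0.75 × 84 × 0.60132 × 3 × 1 = 113.6 kips.
Bearing (0.3125 in plate, F_u = 65 ksi): end bolts L_c = 1.625 − 0.9375/2 = 1.15625, R_n = min(1.2×1.15625×0.3125×65, 2.4×0.875×0.3125×65) = 28.184 kips/bolt; interior L_c = 3.4375 − 0.9375 = 2.5, R_n = 42.656 kips/bolt. φR_n = 0.75 × (1×28.184 + 2×42.656) = 85.1 kips.
Block shear: shear path 1×[1.625+2×3.4375] = 1×8.5 in, A_gv = 2.6563, A_nv = 1×(8.5 − 2.5×1)×0.3125 = 1.875 in²; tension to near edge: (1.375 − 0.5×1)×0.3125 = 0.27344 in². R_n = min(0.6×65×1.875, 0.6×50×2.6563) + 1.0×65×0.27344 = min(73.125, 79.689) + 17.774 = 90.899 kips. φR_n = 0.75 × 90.899 = 68.2 kips.
Tension yield (gross): A_g = 6.4375×0.3125 = 2.0117 in². φR_n = 0.90 × 50 × 2.0117 = 90.5 kips.
Governing: min(113.6, 85.1, 68.2, 90.5) = 68.2 kips → block shear.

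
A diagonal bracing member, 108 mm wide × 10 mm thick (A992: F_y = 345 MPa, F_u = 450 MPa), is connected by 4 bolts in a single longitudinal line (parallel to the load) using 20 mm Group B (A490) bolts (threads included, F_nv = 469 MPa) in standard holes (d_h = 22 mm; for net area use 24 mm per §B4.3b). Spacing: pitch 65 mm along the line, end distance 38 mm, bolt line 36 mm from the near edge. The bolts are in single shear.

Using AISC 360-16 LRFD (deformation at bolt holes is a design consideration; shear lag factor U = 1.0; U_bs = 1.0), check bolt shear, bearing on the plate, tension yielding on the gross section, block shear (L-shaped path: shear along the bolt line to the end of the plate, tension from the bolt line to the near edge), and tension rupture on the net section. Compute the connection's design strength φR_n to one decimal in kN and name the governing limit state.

283.5 kN (net-section rupture governs)

Bolt shear: A_b = π(20)²/4 = 314.16 mm². φR_n = 0.75 × 469 × 314.16 × 4 × 1 = 442.0 kN.
Bearing (10 mm plate, F_u = 450 MPa): end bolts L_c = 38 − 22/2 = 27, R_n = min(1.2×27×10×450, 2.4×20×10×450) = 145.8 kN/bolt; interior L_c = 65 − 22 = 43, R_n = 216 kN/bolt. φR_n = 0.75 × (1×145.8 + 3×216) = 595.4 kN.
Tension yield (gross): A_g = 108×10 = 1080 mm². φR_n = 0.90 × 345 × 1080 = 335.3 kN.
Block shear: shear path 1×[38+3×65] = 1×233 mm, A_gv = 2330, A_nv = 1×(233 − 3.5×24)×10 = 1490 mm²; tension to near edge: (36 − 0.5×24)×10 = 240 mm². R_n = min(0.6×450×1490, 0.6×345×2330) + 1.0×450×240 = min(402.3, 482.31) + 108 = 510.3 kN. φR_n = 0.75 × 510.3 = 382.7 kN.
Tension rupture (net): A_n = (108 − 1×24)×10 = 840 mm² (U = 1.0, A_e = A_n). φR_n = 0.75 × 450 × 840 = 283.5 kN.
Governing: min(442.0, 595.4, 335.3, 382.7, 283.5) = 283.5 kN → net-section rupture.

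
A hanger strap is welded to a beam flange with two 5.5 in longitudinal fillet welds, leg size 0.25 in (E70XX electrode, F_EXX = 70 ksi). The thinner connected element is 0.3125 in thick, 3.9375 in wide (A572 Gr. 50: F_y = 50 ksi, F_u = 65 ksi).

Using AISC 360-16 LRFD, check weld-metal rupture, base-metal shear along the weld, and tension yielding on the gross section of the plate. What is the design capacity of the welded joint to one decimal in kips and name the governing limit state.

55.4 kips (gross-section yield governs)

Weld metal: throat = 0.707×0.25 = 0.17675 in, L = 2×5.5 = 11 in. φR_n = 0.75 × 0.6 × 70 × 0.17675 × 11 = 61.2 kips.
Base metal shear (0.3125 in plate): yield φR_n = 1.0×0.6×50×0.3125×11 = 103.1 kips; rupture φR_n = 0.75×0.6×65×0.3125×11 = 100.5 kips; take 100.5 kips (rupture).
Tension yield (gross): A_g = 3.9375×0.3125 = 1.2305 in². φR_n = 0.90 × 50 × 1.2305 = 55.4 kips.
Governing: min(61.2, 100.5, 55.4) = 55.4 kips → gross-section yield.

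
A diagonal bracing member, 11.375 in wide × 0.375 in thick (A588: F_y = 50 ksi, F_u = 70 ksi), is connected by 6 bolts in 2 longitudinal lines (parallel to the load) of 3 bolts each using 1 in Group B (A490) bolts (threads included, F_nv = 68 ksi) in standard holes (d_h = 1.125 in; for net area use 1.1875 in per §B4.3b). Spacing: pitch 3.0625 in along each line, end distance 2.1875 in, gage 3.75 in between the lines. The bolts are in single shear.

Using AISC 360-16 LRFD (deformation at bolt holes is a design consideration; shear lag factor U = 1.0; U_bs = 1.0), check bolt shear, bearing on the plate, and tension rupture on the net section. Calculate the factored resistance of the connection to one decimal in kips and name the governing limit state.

Bolt shear: A_b = π(1)²/4 = 0.7854 in². φR_n = 0.75 × 68 × 0.7854 × 6 × 1 = 240.3 kips.
Bearing (0.375 in plate, F_u = 70 ksi): end bolts L_c = 2.1875 − 1.125/2 = 1.625, R_n = min(1.2×1.625×0.375×70, 2.4×1×0.375×70) = 51.188 kips/bolt; interior L_c = 3.0625 − 1.125 = 1.9375, R_n = 61.031 kips/bolt. φR_n = 0.75 × (2×51.188 + 4×61.031) = 259.9 kips.
Tension rupture (net): A_n = (11.375 − 2×1.1875)×0.375 = 3.375 in² (U = 1.0, A_e = A_n). φR_n = 0.75 × 70 × 3.375 = 177.2 kips.
Governing: min(240.3, 259.9, 177.2) = 177.2 kips → net-section rupture.

177.2 kips (net-section rupture governs)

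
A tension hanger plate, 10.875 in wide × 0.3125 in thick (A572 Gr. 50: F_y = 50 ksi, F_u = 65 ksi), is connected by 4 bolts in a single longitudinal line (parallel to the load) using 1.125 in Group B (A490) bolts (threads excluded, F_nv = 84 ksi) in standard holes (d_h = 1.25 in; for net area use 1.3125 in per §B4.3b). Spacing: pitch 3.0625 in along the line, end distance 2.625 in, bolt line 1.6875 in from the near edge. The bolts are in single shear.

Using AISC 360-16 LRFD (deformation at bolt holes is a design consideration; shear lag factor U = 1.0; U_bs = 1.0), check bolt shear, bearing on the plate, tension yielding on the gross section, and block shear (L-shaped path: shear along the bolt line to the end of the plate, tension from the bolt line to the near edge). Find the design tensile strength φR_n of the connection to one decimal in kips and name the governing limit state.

81.7 kips (block shear governs)

Bolt shear: A_b = π(1.125)²/4 = 0.99402 in². φR_n = 0.75 × 84 × 0.99402 × 4 × 1 = 250.5 kips.
Bearing (0.3125 in plate, F_u = 65 ksi): end bolts L_c = 2.625 − 1.25/2 = 2, R_n = min(1.2×2×0.3125×65, 2.4×1.125×0.3125×65) = 48.75 kips/bolt; interior L_c = 3.0625 − 1.25 = 1.8125, R_n = 44.18 kips/bolt. φR_n = 0.75 × (1×48.75 + 3×44.18) = 136.0 kips.
Tension yield (gross): A_g = 10.875×0.3125 = 3.3984 in². φR_n = 0.90 × 50 × 3.3984 = 152.9 kips.
Block shear: shear path 1×[2.625+3×3.0625] = 1×11.8125 in, A_gv = 3.6914, A_nv = 1×(11.8125 − 3.5×1.3125)×0.3125 = 2.2559 in²; tension to near edge: (1.6875 − 0.5×1.3125)×0.3125 = 0.32227 in². R_n = min(0.6×65×2.2559, 0.6×50×3.6914) + 1.0×65×0.32227 = min(87.98, 110.74) + 20.948 = 108.93 kips. φR_n = 0.75 × 108.93 = 81.7 kips.
Governing: min(250.5, 136.0, 152.9, 81.7) = 81.7 kips → block shear.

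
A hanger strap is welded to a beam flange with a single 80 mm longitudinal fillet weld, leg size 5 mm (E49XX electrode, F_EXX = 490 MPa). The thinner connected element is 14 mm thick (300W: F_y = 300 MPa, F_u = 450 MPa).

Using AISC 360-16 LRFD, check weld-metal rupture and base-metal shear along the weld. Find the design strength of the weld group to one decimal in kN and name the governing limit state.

Weld metal: throat = 0.707×5 = 3.535 mm, L = 80 mm. φR_n = 0.75 × 0.6 × 490 × 3.535 × 80 = 62.4 kN.
Base metal shear (14 mm plate): yield φR_n = 1.0×0.6×300×14×80 = 201.6 kN; rupture φR_n = 0.75×0.6×450×14×80 = 226.8 kN; take 201.6 kN (yield).
Governing: min(62.4, 201.6) = 62.4 kN → weld metal.

62.4 kN (weld metal governs)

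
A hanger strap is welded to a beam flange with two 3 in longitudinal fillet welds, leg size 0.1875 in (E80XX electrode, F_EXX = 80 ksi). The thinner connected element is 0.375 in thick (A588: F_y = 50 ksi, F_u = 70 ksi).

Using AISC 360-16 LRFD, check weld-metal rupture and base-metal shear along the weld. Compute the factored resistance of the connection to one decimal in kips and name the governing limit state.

Weld metal: throat = 0.707×0.1875 = 0.13256 in, L = 2×3 = 6 in. φR_n = 0.75 × 0.6 × 80 × 0.13256 × 6 = 28.6 kips.
Base metal shear (0.375 in plate): yield φR_n = 1.0×0.6×50×0.375×6 = 67.5 kips; rupture φR_n = 0.75×0.6×70×0.375×6 = 70.9 kips; take 67.5 kips (yield).
Governing: min(28.6, 67.5) = 28.6 kips → weld metal.

28.6 kips (weld metal governs)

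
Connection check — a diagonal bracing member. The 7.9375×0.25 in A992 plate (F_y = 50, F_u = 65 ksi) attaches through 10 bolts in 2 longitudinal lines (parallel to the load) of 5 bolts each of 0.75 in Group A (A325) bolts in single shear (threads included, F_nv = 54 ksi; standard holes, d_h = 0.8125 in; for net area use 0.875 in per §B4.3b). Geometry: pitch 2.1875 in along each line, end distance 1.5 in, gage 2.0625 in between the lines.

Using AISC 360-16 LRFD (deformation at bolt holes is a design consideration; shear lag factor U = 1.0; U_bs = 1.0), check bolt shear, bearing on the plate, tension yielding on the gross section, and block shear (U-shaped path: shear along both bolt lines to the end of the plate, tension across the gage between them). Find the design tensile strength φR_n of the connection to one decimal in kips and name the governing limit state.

89.3 kips (gross-section yield governs)

Bolt shear: A_b = π(0.75)²/4 = 0.44179 in². φR_n = 0.75 × 54 × 0.44179 × 10 × 1 = 178.9 kips.
Bearing (0.25 in plate, F_u = 65 ksi): end bolts L_c = 1.5 − 0.8125/2 = 1.09375, R_n = min(1.2×1.09375×0.25×65, 2.4×0.75×0.25×65) = 21.328 kips/bolt; interior L_c = 2.1875 − 0.8125 = 1.375, R_n = 26.813 kips/bolt. φR_n = 0.75 × (2×21.328 + 8×26.813) = 192.9 kips.
Tension yield (gross): A_g = 7.9375×0.25 = 1.9844 in². φR_n = 0.90 × 50 × 1.9844 = 89.3 kips.
Block shear: shear path 2×[1.5+4×2.1875] = 2×10.25 in, A_gv = 5.125, A_nv = 2×(10.25 − 4.5×0.875)×0.25 = 3.1563 in²; tension across gage: (2.0625 − 1×0.875)×0.25 = 0.29688 in². R_n = min(0.6×65×3.1563, 0.6×50×5.125) + 1.0×65×0.29688 = min(123.1, 153.75) + 19.297 = 142.4 kips. φR_n = 0.75 × 142.4 = 106.8 kips.
Governing: min(178.9, 192.9, 89.3, 106.8) = 89.3 kips → gross-section yield.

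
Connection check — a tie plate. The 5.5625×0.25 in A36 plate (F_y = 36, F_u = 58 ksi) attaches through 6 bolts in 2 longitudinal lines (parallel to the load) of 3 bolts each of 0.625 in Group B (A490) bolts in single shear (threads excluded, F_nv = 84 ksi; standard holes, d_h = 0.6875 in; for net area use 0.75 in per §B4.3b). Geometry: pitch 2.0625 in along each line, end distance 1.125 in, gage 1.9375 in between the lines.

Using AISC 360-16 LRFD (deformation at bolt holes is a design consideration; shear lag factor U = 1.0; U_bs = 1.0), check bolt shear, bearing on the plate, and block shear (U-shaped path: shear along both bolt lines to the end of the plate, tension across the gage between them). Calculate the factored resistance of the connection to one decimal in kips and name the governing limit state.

Bolt shear: A_b = π(0.625)²/4 = 0.3068 in². φR_n = 0.75 × 84 × 0.3068 × 6 × 1 = 116.0 kips.
Bearing (0.25 in plate, F_u = 58 ksi): end bolts L_c = 1.125 − 0.6875/2 = 0.78125, R_n = min(1.2×0.78125×0.25×58, 2.4×0.625×0.25×58) = 13.594 kips/bolt; interior L_c = 2.0625 − 0.6875 = 1.375, R_n = 21.75 kips/bolt. φR_n = 0.75 × (2×13.594 + 4×21.75) = 85.6 kips.
Block shear: shear path 2×[1.125+2×2.0625] = 2×5.25 in, A_gv = 2.625, A_nv = 2×(5.25 − 2.5×0.75)×0.25 = 1.6875 in²; tension across gage: (1.9375 − 1×0.75)×0.25 = 0.29688 in². R_n = min(0.6×58×1.6875, 0.6×36×2.625) + 1.0×58×0.29688 = min(58.725, 56.7) + 17.219 = 73.919 kips. φR_n = 0.75 × 73.919 = 55.4 kips.
Governing: min(116.0, 85.6, 55.4) = 55.4 kips → block shear.

55.4 kips (block shear governs)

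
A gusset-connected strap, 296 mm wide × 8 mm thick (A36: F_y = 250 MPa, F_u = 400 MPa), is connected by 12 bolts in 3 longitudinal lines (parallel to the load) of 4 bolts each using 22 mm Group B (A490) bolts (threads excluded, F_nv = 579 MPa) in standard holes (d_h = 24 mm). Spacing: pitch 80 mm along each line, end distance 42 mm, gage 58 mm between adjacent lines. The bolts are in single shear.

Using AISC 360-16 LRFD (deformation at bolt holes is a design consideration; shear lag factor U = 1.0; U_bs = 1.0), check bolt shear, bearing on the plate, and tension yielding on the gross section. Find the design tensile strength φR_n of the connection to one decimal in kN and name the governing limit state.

Bolt shear: A_b = π(22)²/4 = 380.13 mm². φR_n = 0.75 × 579 × 380.13 × 12 × 1 = 1980.9 kN.
Bearing (8 mm plate, F_u = 400 MPa): end bolts L_c = 42 − 24/2 = 30, R_n = min(1.2×30×8×400, 2.4×22×8×400) = 115.2 kN/bolt; interior L_c = 80 − 24 = 56, R_n = 168.96 kN/bolt. φR_n = 0.75 × (3×115.2 + 9×168.96) = 1399.7 kN.
Tension yield (gross): A_g = 296×8 = 2368 mm². φR_n = 0.90 × 250 × 2368 = 532.8 kN.
Governing: min(1980.9, 1399.7, 532.8) = 532.8 kN → gross-section yield.

532.8 kN (gross-section yield governs)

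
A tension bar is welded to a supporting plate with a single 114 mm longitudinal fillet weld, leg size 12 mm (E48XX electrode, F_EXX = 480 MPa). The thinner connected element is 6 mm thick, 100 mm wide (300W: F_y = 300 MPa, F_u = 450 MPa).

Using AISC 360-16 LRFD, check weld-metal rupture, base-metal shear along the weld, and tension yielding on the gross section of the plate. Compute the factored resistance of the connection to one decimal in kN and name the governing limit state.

123.1 kN (base-metal shear governs)

Weld metal: throat = 0.707×12 = 8.484 mm, L = 114 mm. φR_n = 0.75 × 0.6 × 480 × 8.484 × 114 = 208.9 kN.
Base metal shear (6 mm plate): yield φR_n = 1.0×0.6×300×6×114 = 123.1 kN; rupture φR_n = 0.75×0.6×450×6×114 = 138.5 kN; take 123.1 kN (yield).
Tension yield (gross): A_g = 100×6 = 600 mm². φR_n = 0.90 × 300 × 600 = 162.0 kN.
Governing: min(208.9, 123.1, 162.0) = 123.1 kN → base-metal shear.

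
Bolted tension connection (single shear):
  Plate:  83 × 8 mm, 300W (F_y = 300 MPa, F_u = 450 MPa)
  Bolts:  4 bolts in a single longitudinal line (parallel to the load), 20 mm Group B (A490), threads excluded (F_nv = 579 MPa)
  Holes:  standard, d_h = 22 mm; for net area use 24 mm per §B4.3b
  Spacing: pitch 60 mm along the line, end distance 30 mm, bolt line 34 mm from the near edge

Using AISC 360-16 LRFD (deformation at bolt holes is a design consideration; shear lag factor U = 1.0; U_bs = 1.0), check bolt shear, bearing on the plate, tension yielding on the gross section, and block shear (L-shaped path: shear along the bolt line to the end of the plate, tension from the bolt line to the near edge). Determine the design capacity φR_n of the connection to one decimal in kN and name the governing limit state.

179.3 kN (gross-section yield governs)

Bolt shear: A_b = π(20)²/4 = 314.16 mm². φR_n = 0.75 × 579 × 314.16 × 4 × 1 = 545.7 kN.
Bearing (8 mm plate, F_u = 450 MPa): end bolts L_c = 30 − 22/2 = 19, R_n = min(1.2×19×8×450, 2.4×20×8×450) = 82.08 kN/bolt; interior L_c = 60 − 22 = 38, R_n = 164.16 kN/bolt. φR_n = 0.75 × (1×82.08 + 3×164.16) = 430.9 kN.
Tension yield (gross): A_g = 83×8 = 664 mm². φR_n = 0.90 × 300 × 664 = 179.3 kN.
Block shear: shear path 1×[30+3×60] = 1×210 mm, A_gv = 1680, A_nv = 1×(210 − 3.5×24)×8 = 1008 mm²; tension to near edge: (34 − 0.5×24)×8 = 176 mm². R_n = min(0.6×450×1008, 0.6×300×1680) + 1.0×450×176 = min(272.16, 302.4) + 79.2 = 351.36 kN. φR_n = 0.75 × 351.36 = 263.5 kN.
Governing: min(545.7, 430.9, 179.3, 263.5) = 179.3 kN → gross-section yield.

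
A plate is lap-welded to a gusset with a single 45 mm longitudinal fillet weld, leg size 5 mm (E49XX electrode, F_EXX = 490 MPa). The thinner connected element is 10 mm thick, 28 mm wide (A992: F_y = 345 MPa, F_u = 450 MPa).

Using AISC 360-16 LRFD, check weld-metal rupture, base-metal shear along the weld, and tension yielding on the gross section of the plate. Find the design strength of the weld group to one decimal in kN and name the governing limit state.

35.1 kN (weld metal governs)

Weld metal: throat = 0.707×5 = 3.535 mm, L = 45 mm. φR_n = 0.75 × 0.6 × 490 × 3.535 × 45 = 35.1 kN.
Base metal shear (10 mm plate): yield φR_n = 1.0×0.6×345×10×45 = 93.2 kN; rupture φR_n = 0.75×0.6×450×10×45 = 91.1 kN; take 91.1 kN (rupture).
Tension yield (gross): A_g = 28×10 = 280 mm². φR_n = 0.90 × 345 × 280 = 86.9 kN.
Governing: min(35.1, 91.1, 86.9) = 35.1 kN → weld metal.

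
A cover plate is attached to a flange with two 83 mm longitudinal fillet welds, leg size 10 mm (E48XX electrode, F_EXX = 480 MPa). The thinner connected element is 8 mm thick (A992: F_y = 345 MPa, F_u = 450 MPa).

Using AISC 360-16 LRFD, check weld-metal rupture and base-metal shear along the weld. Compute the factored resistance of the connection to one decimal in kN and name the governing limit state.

253.5 kN (weld metal governs)

Weld metal: throat = 0.707×10 = 7.07 mm, L = 2×83 = 166 mm. φR_n = 0.75 × 0.6 × 480 × 7.07 × 166 = 253.5 kN.
Base metal shear (8 mm plate): yield φR_n = 1.0×0.6×345×8×166 = 274.9 kN; rupture φR_n = 0.75×0.6×450×8×166 = 268.9 kN; take 268.9 kN (rupture).
Governing: min(253.5, 268.9) = 253.5 kN → weld metal.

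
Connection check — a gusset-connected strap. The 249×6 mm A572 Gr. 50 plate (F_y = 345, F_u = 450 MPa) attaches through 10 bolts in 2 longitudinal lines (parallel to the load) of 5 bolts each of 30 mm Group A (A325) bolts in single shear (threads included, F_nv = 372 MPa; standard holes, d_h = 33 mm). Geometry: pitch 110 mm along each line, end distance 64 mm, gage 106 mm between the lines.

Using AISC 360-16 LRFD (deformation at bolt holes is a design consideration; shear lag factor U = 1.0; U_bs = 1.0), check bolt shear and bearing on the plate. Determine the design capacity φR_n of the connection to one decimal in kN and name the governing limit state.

1397.3 kN (bearing governs)

Bolt shear: A_b = π(30)²/4 = 706.86 mm². φR_n = 0.75 × 372 × 706.86 × 10 × 1 = 1972.1 kN.
Bearing (6 mm plate, F_u = 450 MPa): end bolts L_c = 64 − 33/2 = 47.5, R_n = min(1.2×47.5×6×450, 2.4×30×6×450) = 153.9 kN/bolt; interior L_c = 110 − 33 = 77, R_n = 194.4 kN/bolt. φR_n = 0.75 × (2×153.9 + 8×194.4) = 1397.3 kN.
Governing: min(1972.1, 1397.3) = 1397.3 kN → bearing.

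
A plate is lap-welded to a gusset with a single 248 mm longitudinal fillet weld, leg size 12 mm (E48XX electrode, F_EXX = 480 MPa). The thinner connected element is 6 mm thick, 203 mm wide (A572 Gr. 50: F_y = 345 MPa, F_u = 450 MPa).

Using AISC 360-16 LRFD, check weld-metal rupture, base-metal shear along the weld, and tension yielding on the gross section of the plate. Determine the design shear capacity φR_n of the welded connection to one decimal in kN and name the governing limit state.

Weld metal: throat = 0.707×12 = 8.484 mm, L = 248 mm. φR_n = 0.75 × 0.6 × 480 × 8.484 × 248 = 454.5 kN.
Base metal shear (6 mm plate): yield φR_n = 1.0×0.6×345×6×248 = 308.0 kN; rupture φR_n = 0.75×0.6×450×6×248 = 301.3 kN; take 301.3 kN (rupture).
Tension yield (gross): A_g = 203×6 = 1218 mm². φR_n = 0.90 × 345 × 1218 = 378.2 kN.
Governing: min(454.5, 301.3, 378.2) = 301.3 kN → base-metal shear.

301.3 kN (base-metal shear governs)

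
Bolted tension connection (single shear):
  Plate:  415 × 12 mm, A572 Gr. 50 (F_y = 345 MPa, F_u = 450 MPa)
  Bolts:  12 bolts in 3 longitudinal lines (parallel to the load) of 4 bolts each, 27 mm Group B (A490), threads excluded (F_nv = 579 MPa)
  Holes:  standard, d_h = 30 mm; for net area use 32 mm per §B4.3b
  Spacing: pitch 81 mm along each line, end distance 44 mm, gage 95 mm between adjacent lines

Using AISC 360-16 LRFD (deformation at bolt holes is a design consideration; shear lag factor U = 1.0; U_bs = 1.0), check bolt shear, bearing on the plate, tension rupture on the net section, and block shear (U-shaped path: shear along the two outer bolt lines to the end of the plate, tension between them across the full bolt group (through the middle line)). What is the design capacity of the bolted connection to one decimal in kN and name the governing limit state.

Bolt shear: A_b = π(27)²/4 = 572.56 mm². φR_n = 0.75 × 579 × 572.56 × 12 × 1 = 2983.6 kN.
Bearing (12 mm plate, F_u = 450 MPa): end bolts L_c = 44 − 30/2 = 29, R_n = min(1.2×29×12×450, 2.4×27×12×450) = 187.92 kN/bolt; interior L_c = 81 − 30 = 51, R_n = 330.48 kN/bolt. φR_n = 0.75 × (3×187.92 + 9×330.48) = 2653.6 kN.
Tension rupture (net): A_n = (415 − 3×32)×12 = 3828 mm² (U = 1.0, A_e = A_n). φR_n = 0.75 × 450 × 3828 = 1292.0 kN.
Block shear: shear path 2×[44+3×81] = 2×287 mm, A_gv = 6888, A_nv = 2×(287 − 3.5×32)×12 = 4200 mm²; tension across gage: (190 − 2×32)×12 = 1512 mm². R_n = min(0.6×450×4200, 0.6×345×6888) + 1.0×450×1512 = min(1134, 1425.8) + 680.4 = 1814.4 kN. φR_n = 0.75 × 1814.4 = 1360.8 kN.
Governing: min(2983.6, 2653.6, 1292.0, 1360.8) = 1292.0 kN → net-section rupture.

1292.0 kN (net-section rupture governs)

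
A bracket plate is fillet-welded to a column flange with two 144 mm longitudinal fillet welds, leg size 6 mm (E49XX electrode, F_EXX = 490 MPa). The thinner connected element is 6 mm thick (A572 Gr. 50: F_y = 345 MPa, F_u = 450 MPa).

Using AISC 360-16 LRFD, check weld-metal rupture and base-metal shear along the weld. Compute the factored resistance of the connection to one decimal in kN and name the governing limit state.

Weld metal: throat = 0.707×6 = 4.242 mm, L = 2×144 = 288 mm. φR_n = 0.75 × 0.6 × 490 × 4.242 × 288 = 269.4 kN.
Base metal shear (6 mm plate): yield φR_n = 1.0×0.6×345×6×288 = 357.7 kN; rupture φR_n = 0.75×0.6×450×6×288 = 349.9 kN; take 349.9 kN (rupture).
Governing: min(269.4, 349.9) = 269.4 kN → weld metal.

269.4 kN (weld metal governs)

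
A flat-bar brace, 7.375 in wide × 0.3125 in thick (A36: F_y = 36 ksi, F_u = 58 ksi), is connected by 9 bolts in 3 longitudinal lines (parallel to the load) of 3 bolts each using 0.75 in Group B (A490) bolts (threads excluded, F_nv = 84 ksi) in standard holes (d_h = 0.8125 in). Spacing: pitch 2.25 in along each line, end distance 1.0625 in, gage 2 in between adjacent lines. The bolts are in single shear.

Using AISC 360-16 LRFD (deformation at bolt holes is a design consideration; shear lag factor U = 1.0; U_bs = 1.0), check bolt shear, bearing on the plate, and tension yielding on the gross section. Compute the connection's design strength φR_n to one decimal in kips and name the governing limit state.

74.7 kips (gross-section yield governs)

Bolt shear: A_b = π(0.75)²/4 = 0.44179 in². φR_n = 0.75 × 84 × 0.44179 × 9 × 1 = 250.5 kips.
Bearing (0.3125 in plate, F_u = 58 ksi): end bolts L_c = 1.0625 − 0.8125/2 = 0.65625, R_n = min(1.2×0.65625×0.3125×58, 2.4×0.75×0.3125×58) = 14.273 kips/bolt; interior L_c = 2.25 − 0.8125 = 1.4375, R_n = 31.266 kips/bolt. φR_n = 0.75 × (3×14.273 + 6×31.266) = 172.8 kips.
Tension yield (gross): A_g = 7.375×0.3125 = 2.3047 in². φR_n = 0.90 × 36 × 2.3047 = 74.7 kips.
Governing: min(250.5, 172.8, 74.7) = 74.7 kips → gross-section yield.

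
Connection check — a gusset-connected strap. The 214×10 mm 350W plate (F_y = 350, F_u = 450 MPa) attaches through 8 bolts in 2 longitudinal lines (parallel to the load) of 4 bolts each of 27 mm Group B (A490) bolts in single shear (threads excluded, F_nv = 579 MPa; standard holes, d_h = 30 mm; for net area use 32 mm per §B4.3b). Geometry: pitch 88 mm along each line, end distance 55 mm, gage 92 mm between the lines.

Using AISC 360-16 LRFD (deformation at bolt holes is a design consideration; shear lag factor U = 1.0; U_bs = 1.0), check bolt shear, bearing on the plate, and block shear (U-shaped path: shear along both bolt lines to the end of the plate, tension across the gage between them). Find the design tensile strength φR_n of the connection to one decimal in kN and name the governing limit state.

1040.9 kN (block shear governs)

Bolt shear: A_b = π(27)²/4 = 572.56 mm². φR_n = 0.75 × 579 × 572.56 × 8 × 1 = 1989.1 kN.
Bearing (10 mm plate, F_u = 450 MPa): end bolts L_c = 55 − 30/2 = 40, R_n = min(1.2×40×10×450, 2.4×27×10×450) = 216 kN/bolt; interior L_c = 88 − 30 = 58, R_n = 291.6 kN/bolt. φR_n = 0.75 × (2×216 + 6×291.6) = 1636.2 kN.
Block shear: shear path 2×[55+3×88] = 2×319 mm, A_gv = 6380, A_nv = 2×(319 − 3.5×32)×10 = 4140 mm²; tension across gage: (92 − 1×32)×10 = 600 mm². R_n = min(0.6×450×4140, 0.6×350×6380) + 1.0×450×600 = min(1117.8, 1339.8) + 270 = 1387.8 kN. φR_n = 0.75 × 1387.8 = 1040.9 kN.
Governing: min(1989.1, 1636.2, 1040.9) = 1040.9 kN → block shear.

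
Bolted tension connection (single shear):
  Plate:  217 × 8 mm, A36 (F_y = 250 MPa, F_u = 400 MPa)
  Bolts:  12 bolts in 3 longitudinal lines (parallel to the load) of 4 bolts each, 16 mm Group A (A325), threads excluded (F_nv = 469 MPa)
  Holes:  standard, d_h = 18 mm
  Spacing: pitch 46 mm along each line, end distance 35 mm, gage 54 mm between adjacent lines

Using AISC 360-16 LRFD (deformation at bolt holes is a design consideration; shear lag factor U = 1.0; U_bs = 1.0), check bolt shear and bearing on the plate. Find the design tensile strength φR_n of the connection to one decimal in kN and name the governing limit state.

848.7 kN (bolt shear governs)

Bolt shear: A_b = π(16)²/4 = 201.06 mm². φR_n = 0.75 × 469 × 201.06 × 12 × 1 = 848.7 kN.
Bearing (8 mm plate, F_u = 400 MPa): end bolts L_c = 35 − 18/2 = 26, R_n = min(1.2×26×8×400, 2.4×16×8×400) = 99.84 kN/bolt; interior L_c = 46 − 18 = 28, R_n = 107.52 kN/bolt. φR_n = 0.75 × (3×99.84 + 9×107.52) = 950.4 kN.
Governing: min(848.7, 950.4) = 848.7 kN → bolt shear.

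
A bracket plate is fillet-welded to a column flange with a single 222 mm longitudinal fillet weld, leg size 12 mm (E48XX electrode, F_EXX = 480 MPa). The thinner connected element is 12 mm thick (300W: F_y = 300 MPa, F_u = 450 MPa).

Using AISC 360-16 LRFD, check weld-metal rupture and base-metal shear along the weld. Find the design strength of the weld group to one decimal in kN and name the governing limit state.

Weld metal: throat = 0.707×12 = 8.484 mm, L = 222 mm. φR_n = 0.75 × 0.6 × 480 × 8.484 × 222 = 406.8 kN.
Base metal shear (12 mm plate): yield φR_n = 1.0×0.6×300×12×222 = 479.5 kN; rupture φR_n = 0.75×0.6×450×12×222 = 539.5 kN; take 479.5 kN (yield).
Governing: min(406.8, 479.5) = 406.8 kN → weld metal.

406.8 kN (weld metal governs)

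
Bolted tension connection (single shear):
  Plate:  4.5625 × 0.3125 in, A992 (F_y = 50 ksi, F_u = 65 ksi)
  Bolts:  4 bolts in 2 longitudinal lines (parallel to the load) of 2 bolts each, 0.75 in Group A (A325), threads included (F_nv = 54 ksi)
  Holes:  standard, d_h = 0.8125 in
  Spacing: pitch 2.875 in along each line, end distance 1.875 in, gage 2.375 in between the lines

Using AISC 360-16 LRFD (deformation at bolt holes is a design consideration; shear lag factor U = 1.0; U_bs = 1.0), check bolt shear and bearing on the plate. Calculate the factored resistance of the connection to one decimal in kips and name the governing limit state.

Bolt shear: A_b = π(0.75)²/4 = 0.44179 in². φR_n = 0.75 × 54 × 0.44179 × 4 × 1 = 71.6 kips.
Bearing (0.3125 in plate, F_u = 65 ksi): end bolts L_c = 1.875 − 0.8125/2 = 1.46875, R_n = min(1.2×1.46875×0.3125×65, 2.4×0.75×0.3125×65) = 35.801 kips/bolt; interior L_c = 2.875 − 0.8125 = 2.0625, R_n = 36.563 kips/bolt. φR_n = 0.75 × (2×35.801 + 2×36.563) = 108.5 kips.
Governing: min(71.6, 108.5) = 71.6 kips → bolt shear.

71.6 kips (bolt shear governs)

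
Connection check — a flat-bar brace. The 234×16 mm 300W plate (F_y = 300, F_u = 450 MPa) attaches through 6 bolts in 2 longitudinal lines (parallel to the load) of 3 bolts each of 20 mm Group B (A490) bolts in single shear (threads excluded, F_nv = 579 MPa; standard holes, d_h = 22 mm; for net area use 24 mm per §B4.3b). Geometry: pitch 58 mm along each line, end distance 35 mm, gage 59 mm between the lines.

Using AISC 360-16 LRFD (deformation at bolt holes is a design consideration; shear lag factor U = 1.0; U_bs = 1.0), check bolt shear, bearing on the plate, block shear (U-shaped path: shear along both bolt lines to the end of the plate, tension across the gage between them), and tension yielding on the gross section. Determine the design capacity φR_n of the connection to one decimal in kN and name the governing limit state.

Bolt shear: A_b = π(20)²/4 = 314.16 mm². φR_n = 0.75 × 579 × 314.16 × 6 × 1 = 818.5 kN.
Bearing (16 mm plate, F_u = 450 MPa): end bolts L_c = 35 − 22/2 = 24, R_n = min(1.2×24×16×450, 2.4×20×16×450) = 207.36 kN/bolt; interior L_c = 58 − 22 = 36, R_n = 311.04 kN/bolt. φR_n = 0.75 × (2×207.36 + 4×311.04) = 1244.2 kN.
Block shear: shear path 2×[35+2×58] = 2×151 mm, A_gv = 4832, A_nv = 2×(151 − 2.5×24)×16 = 2912 mm²; tension across gage: (59 − 1×24)×16 = 560 mm². R_n = min(0.6×450×2912, 0.6×300×4832) + 1.0×450×560 = min(786.24, 869.76) + 252 = 1038.2 kN. φR_n = 0.75 × 1038.2 = 778.7 kN.
Tension yield (gross): A_g = 234×16 = 3744 mm². φR_n = 0.90 × 300 × 3744 = 1010.9 kN.
Governing: min(818.5, 1244.2, 778.7, 1010.9) = 778.7 kN → block shear.

778.7 kN (block shear governs)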